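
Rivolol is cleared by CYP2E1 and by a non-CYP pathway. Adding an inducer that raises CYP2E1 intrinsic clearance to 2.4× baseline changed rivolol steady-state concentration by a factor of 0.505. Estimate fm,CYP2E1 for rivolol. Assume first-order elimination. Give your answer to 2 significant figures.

Let x = fm,CYP2E1. Because steady-state concentration ∝ 1/CL, relative clearance rose to 1/0.505 = 1.98.
Setting x·2.4 + (1 − x) = 1.98 and solving: x = (1.98 − 1)/(2.4 − 1) = 0.70.

0.70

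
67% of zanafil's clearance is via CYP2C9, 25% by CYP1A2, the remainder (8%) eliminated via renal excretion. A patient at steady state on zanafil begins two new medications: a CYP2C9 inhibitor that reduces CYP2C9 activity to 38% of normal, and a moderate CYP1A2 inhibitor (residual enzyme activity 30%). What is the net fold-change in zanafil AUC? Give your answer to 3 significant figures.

2.44

The CYP2C9 pathway (67% of clearance) falls to 0.38× activity: 0.67 × 0.38 = 0.2546.
The CYP1A2 pathway (25% of clearance) falls to 0.3× activity: 0.25 × 0.3 = 0.075.
The remaining 8% of clearance is unaffected.
New clearance relative to baseline: 0.2546 + 0.075 + 0.08 = 0.4096.
Net AUC ratio = 1 / 0.4096 = 2.44.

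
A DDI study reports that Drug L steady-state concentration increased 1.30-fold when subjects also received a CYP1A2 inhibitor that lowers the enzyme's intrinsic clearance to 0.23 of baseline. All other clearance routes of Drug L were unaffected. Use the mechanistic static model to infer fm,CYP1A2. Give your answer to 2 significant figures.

Let x = fm,CYP1A2. Because steady-state concentration ∝ 1/CL, relative clearance fell to 1/1.30 = 0.7692.
Setting x·0.23 + (1 − x) = 0.7692 and solving: x = (0.7692 − 1)/(0.23 − 1) = 0.30.

0.30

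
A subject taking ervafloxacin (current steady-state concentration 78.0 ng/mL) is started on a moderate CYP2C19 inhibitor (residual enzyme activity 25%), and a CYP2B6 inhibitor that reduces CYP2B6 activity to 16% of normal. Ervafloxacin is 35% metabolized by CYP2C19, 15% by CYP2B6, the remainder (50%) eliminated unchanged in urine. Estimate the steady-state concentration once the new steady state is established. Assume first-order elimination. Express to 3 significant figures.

128 ng/mL

The CYP2C19 pathway (35% of clearance) is reduced to 0.25× activity: 0.35 × 0.25 = 0.0875.
The CYP2B6 pathway (15% of clearance) falls to 0.16× activity: 0.15 × 0.16 = 0.024.
Non-CYP routes (50%) are unchanged.
Relative clearance = 0.0875 + 0.024 + 0.5 = 0.6115.
New steady-state concentration = 78.0 / 0.6115 = 128 ng/mL (concentration scales inversely with clearance).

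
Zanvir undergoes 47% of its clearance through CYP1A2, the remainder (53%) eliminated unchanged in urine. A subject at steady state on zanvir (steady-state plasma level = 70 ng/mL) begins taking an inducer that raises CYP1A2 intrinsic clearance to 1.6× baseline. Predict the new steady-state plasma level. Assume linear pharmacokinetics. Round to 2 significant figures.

The CYP1A2 pathway (47% of clearance) increases to 1.6× activity: 0.47 × 1.6 = 0.752.
Non-CYP routes (53%) are unchanged.
CL_new/CL_old = 0.752 + 0.53 = 1.282.
With dosing unchanged, steady-state plasma level scales as 1/CL: 70 / 1.282 = 55 ng/mL.

55 ng/mL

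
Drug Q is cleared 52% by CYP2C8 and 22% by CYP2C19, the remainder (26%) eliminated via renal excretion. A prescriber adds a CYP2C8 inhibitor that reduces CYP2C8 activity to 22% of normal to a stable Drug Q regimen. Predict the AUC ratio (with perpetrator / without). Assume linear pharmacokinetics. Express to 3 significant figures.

1.68

The CYP2C8 pathway (52% of clearance) falls to 0.22× activity: 0.52 × 0.22 = 0.1144.
CYP2C19 (22%) and the residual 26% are unaffected.
New clearance relative to baseline: 0.1144 + 0.22 + 0.26 = 0.5944.
AUC ratio = CL_old/CL_new = 1 / 0.5944 = 1.68.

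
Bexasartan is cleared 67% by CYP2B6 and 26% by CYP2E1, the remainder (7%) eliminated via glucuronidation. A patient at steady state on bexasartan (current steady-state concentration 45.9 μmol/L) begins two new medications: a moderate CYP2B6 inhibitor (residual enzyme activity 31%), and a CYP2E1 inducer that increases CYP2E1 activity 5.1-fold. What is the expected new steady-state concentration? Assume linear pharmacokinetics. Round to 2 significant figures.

CYP2B6: 0.67 × 0.31 = 0.2077
CYP2E1: 0.26 × 5.1 = 1.326
Other: 0.07 (unchanged)
New clearance relative to baseline: 0.2077 + 1.326 + 0.07 = 1.6037.
Dividing the baseline by the relative clearance: 45.9 / 1.6037 = 29 μmol/L.

29 μmol/L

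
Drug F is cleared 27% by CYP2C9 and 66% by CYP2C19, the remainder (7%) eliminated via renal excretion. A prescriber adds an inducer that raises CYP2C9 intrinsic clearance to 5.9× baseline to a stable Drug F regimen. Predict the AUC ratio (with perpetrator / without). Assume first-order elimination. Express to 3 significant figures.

The CYP2C9 pathway (27% of clearance) is boosted to 5.9× activity: 0.27 × 5.9 = 1.593.
CYP2C19 (66%) and the residual 7% are unaffected.
CL_new/CL_old = 1.593 + 0.66 + 0.07 = 2.323.
AUC is inversely proportional to clearance, so the fold-change is 1 / 2.323 = 0.430.

0.430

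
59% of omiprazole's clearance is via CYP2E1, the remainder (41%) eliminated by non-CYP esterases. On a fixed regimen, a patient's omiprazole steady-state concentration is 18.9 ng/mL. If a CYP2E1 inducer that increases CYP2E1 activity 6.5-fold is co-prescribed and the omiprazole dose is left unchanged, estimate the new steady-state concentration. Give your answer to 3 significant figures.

4.45 ng/mL

CYP2E1: 0.59 × 6.5 = 3.835
Other: 0.41 (unchanged)
CL_new/CL_old = 3.835 + 0.41 = 4.245.
New steady-state concentration = baseline ÷ relative clearance = 18.9 / 4.245 = 4.45 ng/mL.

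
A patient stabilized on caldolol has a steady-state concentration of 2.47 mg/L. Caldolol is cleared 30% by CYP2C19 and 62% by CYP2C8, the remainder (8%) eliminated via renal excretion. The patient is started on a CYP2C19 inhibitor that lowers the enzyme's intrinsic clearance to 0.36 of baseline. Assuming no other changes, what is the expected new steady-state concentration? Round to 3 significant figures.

The CYP2C19 pathway (30% of clearance) falls to 0.36× activity: 0.3 × 0.36 = 0.108.
CYP2C8 (62%) and the residual 8% are unaffected.
Relative clearance = 0.108 + 0.62 + 0.08 = 0.808.
New steady-state concentration = baseline ÷ relative clearance = 2.47 / 0.808 = 3.06 mg/L.

3.06 mg/L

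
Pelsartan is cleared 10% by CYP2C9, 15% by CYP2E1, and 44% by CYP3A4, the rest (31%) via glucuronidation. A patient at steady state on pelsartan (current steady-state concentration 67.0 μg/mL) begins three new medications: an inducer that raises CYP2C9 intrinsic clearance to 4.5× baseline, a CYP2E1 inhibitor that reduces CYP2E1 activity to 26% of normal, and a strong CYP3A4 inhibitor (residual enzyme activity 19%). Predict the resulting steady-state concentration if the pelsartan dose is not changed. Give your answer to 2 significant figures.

The CYP2C9 pathway (10% of clearance) rises to 4.5× activity: 0.1 × 4.5 = 0.45.
The CYP2E1 pathway (15% of clearance) is reduced to 0.26× activity: 0.15 × 0.26 = 0.039.
The CYP3A4 pathway (44% of clearance) drops to 0.19× activity: 0.44 × 0.19 = 0.0836.
Non-CYP routes (31%) are unchanged.
CL_new/CL_old = 0.45 + 0.039 + 0.0836 + 0.31 = 0.8826.
Steady-state concentration ∝ 1/CL: new value = 67.0 / 0.8826 = 76 μg/mL.

76 μg/mL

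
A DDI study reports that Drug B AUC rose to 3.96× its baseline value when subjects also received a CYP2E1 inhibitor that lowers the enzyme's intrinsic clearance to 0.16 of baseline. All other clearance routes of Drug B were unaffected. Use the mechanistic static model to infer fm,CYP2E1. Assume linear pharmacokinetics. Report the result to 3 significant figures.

Call the CYP2E1 fraction fm. After the interaction, CL_new/CL_old = fm × 0.16 + (1 − fm).
AUC ratio = 1 / (new CL fraction), so new CL fraction = 1 / 3.96 = 0.2525.
fm × 0.16 + 1 − fm = 0.2525  ⇒  fm × (0.16 − 1) = −0.7475  ⇒  fm = 0.890.

0.890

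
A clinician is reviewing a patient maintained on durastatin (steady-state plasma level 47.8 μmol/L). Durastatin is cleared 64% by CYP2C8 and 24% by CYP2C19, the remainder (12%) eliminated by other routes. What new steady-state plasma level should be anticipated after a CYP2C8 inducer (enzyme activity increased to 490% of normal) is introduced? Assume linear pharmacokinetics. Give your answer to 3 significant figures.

13.7 μmol/L

CYP2C8: 0.64 × 4.9 = 3.136
CYP2C19: 0.24 (unchanged)
Other: 0.12 (unchanged)
New clearance relative to baseline: 3.136 + 0.24 + 0.12 = 3.496.
New steady-state plasma level = baseline ÷ relative clearance = 47.8 / 3.496 = 13.7 μmol/L.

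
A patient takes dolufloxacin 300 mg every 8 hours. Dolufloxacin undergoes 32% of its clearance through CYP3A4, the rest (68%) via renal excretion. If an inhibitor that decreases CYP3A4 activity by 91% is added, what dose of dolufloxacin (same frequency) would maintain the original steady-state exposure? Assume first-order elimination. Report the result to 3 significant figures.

The CYP3A4 pathway (32% of clearance) falls to 0.09× activity: 0.32 × 0.09 = 0.0288.
Non-CYP routes (68%) are unchanged.
Relative clearance = 0.0288 + 0.68 = 0.7088.
Exposure is unchanged when dose changes in proportion to clearance. New dose = 300 mg × 0.7088 = 213 mg.

213 mg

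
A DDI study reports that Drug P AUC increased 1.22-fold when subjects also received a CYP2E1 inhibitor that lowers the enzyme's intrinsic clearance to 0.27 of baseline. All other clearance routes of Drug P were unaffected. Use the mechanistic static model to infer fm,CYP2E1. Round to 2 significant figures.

0.25

Let fm be the CYP2E1 fraction. New clearance relative to baseline = fm × 0.27 + (1 − fm).
AUC ratio = 1 / (new CL fraction), so new CL fraction = 1 / 1.22 = 0.8197.
fm × 0.27 + 1 − fm = 0.8197  ⇒  fm × (0.27 − 1) = −0.1803  ⇒  fm = 0.25.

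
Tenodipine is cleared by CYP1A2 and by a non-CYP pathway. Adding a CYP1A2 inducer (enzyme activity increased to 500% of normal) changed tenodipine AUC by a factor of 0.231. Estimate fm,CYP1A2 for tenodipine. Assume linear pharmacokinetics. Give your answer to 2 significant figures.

0.83

Call the CYP1A2 fraction fm. After the interaction, CL_new/CL_old = fm × 5 + (1 − fm).
AUC ratio = 1 / (new CL fraction), so new CL fraction = 1 / 0.231 = 4.329.
fm × 5 + 1 − fm = 4.329  ⇒  fm × (5 − 1) = 3.329  ⇒  fm = 0.83.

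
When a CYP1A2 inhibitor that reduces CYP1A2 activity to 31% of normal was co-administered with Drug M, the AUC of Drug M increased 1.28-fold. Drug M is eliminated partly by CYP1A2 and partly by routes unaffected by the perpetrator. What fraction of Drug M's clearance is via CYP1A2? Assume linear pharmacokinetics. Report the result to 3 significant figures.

Let fm be the CYP1A2 fraction. New clearance relative to baseline = fm × 0.31 + (1 − fm).
AUC ratio = 1 / (new CL fraction), so new CL fraction = 1 / 1.28 = 0.7812.
fm × 0.31 + 1 − fm = 0.7812  ⇒  fm × (0.31 − 1) = −0.2188  ⇒  fm = 0.317.

0.317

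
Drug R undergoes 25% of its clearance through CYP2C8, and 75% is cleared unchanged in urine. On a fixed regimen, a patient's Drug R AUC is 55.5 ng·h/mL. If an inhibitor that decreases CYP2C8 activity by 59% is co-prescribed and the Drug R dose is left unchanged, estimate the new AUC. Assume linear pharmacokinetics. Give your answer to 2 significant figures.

65 ng·h/mL

The CYP2C8 pathway (25% of clearance) falls to 0.41× activity: 0.25 × 0.41 = 0.1025.
Non-CYP routes (75%) are unchanged.
CL_new/CL_old = 0.1025 + 0.75 = 0.8525.
With dosing unchanged, AUC scales as 1/CL: 55.5 / 0.8525 = 65 ng·h/mL.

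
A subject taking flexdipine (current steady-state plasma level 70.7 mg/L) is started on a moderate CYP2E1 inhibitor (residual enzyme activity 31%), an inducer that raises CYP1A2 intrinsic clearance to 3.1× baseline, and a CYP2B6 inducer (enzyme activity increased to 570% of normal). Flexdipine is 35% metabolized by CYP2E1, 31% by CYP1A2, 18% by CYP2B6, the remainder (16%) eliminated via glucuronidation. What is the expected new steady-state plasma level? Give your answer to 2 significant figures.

The CYP2E1 pathway (35% of clearance) drops to 0.31× activity: 0.35 × 0.31 = 0.1085.
The CYP1A2 pathway (31% of clearance) increases to 3.1× activity: 0.31 × 3.1 = 0.961.
The CYP2B6 pathway (18% of clearance) rises to 5.7× activity: 0.18 × 5.7 = 1.026.
Non-CYP routes (16%) are unchanged.
CL_new/CL_old = 0.1085 + 0.961 + 1.026 + 0.16 = 2.2555.
Dividing the baseline by the relative clearance: 70.7 / 2.2555 = 31 mg/L.

31 mg/L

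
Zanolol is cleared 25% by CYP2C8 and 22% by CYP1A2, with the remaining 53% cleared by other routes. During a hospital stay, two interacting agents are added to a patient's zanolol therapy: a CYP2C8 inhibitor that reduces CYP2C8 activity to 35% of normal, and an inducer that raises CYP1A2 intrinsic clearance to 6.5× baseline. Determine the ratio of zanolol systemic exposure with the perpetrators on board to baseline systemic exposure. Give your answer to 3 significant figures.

CYP2C8: 0.25 × 0.35 = 0.0875
CYP1A2: 0.22 × 6.5 = 1.43
Other: 0.53 (unchanged)
CL_new/CL_old = 0.0875 + 1.43 + 0.53 = 2.0475.
Systemic exposure ∝ 1/CL: fold-change = 1 / 2.0475 = 0.488.

0.488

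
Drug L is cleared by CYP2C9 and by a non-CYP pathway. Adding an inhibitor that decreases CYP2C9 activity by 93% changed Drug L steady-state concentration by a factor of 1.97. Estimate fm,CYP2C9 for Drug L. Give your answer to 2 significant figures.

Write x for the fraction cleared via CYP2C9. The observed steady-state concentration change means clearance fell to 1/1.97 = 0.5076 of baseline.
Setting x·0.07 + (1 − x) = 0.5076 and solving: x = (0.5076 − 1)/(0.07 − 1) = 0.53.

0.53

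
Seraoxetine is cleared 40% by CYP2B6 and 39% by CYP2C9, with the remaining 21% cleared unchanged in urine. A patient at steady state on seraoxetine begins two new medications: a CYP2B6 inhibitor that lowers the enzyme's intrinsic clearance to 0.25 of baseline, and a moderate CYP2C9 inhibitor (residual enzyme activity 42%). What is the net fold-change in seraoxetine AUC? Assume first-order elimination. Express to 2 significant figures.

2.1

The CYP2B6 pathway (40% of clearance) is reduced to 0.25× activity: 0.4 × 0.25 = 0.1.
The CYP2C9 pathway (39% of clearance) drops to 0.42× activity: 0.39 × 0.42 = 0.1638.
The remaining 21% of clearance is unaffected.
Relative clearance = 0.1 + 0.1638 + 0.21 = 0.4738.
AUC ∝ 1/CL: fold-change = 1 / 0.4738 = 2.1.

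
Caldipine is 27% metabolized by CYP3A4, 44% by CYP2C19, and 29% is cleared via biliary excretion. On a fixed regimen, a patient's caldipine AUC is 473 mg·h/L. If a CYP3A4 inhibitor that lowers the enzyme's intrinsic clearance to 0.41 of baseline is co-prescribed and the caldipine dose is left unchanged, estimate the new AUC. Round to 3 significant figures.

CYP3A4: 0.27 × 0.41 = 0.1107
CYP2C19: 0.44 (unchanged)
Other: 0.29 (unchanged)
CL_new/CL_old = 0.1107 + 0.44 + 0.29 = 0.8407.
New AUC = baseline ÷ relative clearance = 473 / 0.8407 = 563 mg·h/L.

563 mg·h/L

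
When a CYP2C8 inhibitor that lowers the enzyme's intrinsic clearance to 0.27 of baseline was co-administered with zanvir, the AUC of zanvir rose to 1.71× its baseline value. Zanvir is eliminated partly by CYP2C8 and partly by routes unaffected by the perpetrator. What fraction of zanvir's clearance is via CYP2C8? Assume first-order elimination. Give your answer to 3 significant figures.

Let x = fm,CYP2C8. Because AUC ∝ 1/CL, relative clearance fell to 1/1.71 = 0.5848.
Setting x·0.27 + (1 − x) = 0.5848 and solving: x = (0.5848 − 1)/(0.27 − 1) = 0.569.

0.569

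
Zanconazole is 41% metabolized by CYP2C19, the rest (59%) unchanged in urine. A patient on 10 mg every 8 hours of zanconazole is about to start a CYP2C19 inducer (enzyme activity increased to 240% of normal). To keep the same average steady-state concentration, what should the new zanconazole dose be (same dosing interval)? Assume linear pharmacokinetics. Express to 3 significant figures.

The CYP2C19 pathway (41% of clearance) is boosted to 2.4× activity: 0.41 × 2.4 = 0.984.
The remaining 59% of clearance is unaffected.
New clearance relative to baseline: 0.984 + 0.59 = 1.574.
To maintain the same steady-state level, dose must scale with clearance: new dose = 10 × 1.574 = 15.7 mg.

15.7 mg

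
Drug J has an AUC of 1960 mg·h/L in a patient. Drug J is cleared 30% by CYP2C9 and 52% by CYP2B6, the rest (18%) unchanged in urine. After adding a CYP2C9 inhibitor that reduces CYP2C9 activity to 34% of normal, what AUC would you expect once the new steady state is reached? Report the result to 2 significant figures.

2.4 × 10³ mg·h/L

The CYP2C9 pathway (30% of clearance) falls to 0.34× activity: 0.3 × 0.34 = 0.102.
CYP2B6 (52%) and the residual 18% are unaffected.
CL_new/CL_old = 0.102 + 0.52 + 0.18 = 0.802.
AUC ∝ 1/CL, so new value = 1960 / 0.802 = 2.4 × 10³ mg·h/L.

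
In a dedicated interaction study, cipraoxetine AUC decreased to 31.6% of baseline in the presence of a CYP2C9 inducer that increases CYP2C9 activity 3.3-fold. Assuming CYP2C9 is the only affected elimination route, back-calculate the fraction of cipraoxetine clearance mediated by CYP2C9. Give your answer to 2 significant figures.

0.94

Write x for the fraction cleared via CYP2C9. The observed AUC change means clearance rose to 1/0.316 = 3.165 of baseline.
Only the CYP2C9 route changed, so 3.165 = x·3.3 + (1 − x), giving x = 0.94.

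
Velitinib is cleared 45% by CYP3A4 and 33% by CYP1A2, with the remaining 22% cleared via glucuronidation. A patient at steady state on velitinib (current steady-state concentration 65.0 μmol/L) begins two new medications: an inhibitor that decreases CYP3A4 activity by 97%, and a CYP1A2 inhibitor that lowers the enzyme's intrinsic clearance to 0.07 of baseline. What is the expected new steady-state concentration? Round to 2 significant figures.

The CYP3A4 pathway (45% of clearance) falls to 0.03× activity: 0.45 × 0.03 = 0.0135.
The CYP1A2 pathway (33% of clearance) falls to 0.07× activity: 0.33 × 0.07 = 0.0231.
The remaining 22% of clearance is unaffected.
New clearance relative to baseline: 0.0135 + 0.0231 + 0.22 = 0.2566.
Dividing the baseline by the relative clearance: 65.0 / 0.2566 = 2.5 × 10² μmol/L.

2.5 × 10² μmol/L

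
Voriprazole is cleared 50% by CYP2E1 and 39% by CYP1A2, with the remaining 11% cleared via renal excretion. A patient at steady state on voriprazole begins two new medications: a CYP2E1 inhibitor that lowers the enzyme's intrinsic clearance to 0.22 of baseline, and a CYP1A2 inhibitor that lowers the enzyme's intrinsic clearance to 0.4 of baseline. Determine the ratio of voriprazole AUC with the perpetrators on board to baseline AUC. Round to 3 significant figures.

The CYP2E1 pathway (50% of clearance) falls to 0.22× activity: 0.5 × 0.22 = 0.11.
The CYP1A2 pathway (39% of clearance) falls to 0.4× activity: 0.39 × 0.4 = 0.156.
Non-CYP routes (11%) are unchanged.
Relative clearance = 0.11 + 0.156 + 0.11 = 0.376.
Net AUC ratio = 1 / 0.376 = 2.66.

2.66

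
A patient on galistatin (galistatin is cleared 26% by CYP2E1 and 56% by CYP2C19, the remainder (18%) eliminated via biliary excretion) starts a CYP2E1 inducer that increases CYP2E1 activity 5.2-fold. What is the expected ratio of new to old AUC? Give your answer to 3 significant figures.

The CYP2E1 pathway (26% of clearance) increases to 5.2× activity: 0.26 × 5.2 = 1.352.
CYP2C19 (56%) and the residual 18% are unaffected.
New clearance relative to baseline: 1.352 + 0.56 + 0.18 = 2.092.
AUC ratio = CL_old/CL_new = 1 / 2.092 = 0.478.

0.478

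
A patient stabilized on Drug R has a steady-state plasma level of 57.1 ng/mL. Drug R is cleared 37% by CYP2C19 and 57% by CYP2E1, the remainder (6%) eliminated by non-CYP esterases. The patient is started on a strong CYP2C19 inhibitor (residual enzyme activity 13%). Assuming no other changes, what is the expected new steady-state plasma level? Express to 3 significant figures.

84.2 ng/mL

The CYP2C19 pathway (37% of clearance) drops to 0.13× activity: 0.37 × 0.13 = 0.0481.
CYP2E1 (57%) and the residual 6% are unaffected.
Relative clearance = 0.0481 + 0.57 + 0.06 = 0.6781.
With dosing unchanged, steady-state plasma level scales as 1/CL: 57.1 / 0.6781 = 84.2 ng/mL.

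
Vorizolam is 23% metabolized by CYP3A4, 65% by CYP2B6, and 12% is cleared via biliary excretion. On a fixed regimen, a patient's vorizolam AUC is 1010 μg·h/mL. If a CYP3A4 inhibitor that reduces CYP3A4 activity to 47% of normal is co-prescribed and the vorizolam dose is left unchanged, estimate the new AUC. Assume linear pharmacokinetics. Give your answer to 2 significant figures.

The CYP3A4 pathway (23% of clearance) falls to 0.47× activity: 0.23 × 0.47 = 0.1081.
CYP2B6 (65%) and the residual 12% are unaffected.
CL_new/CL_old = 0.1081 + 0.65 + 0.12 = 0.8781.
AUC ∝ 1/CL, so new value = 1010 / 0.8781 = 1.2 × 10³ μg·h/mL.

1.2 × 10³ μg·h/mL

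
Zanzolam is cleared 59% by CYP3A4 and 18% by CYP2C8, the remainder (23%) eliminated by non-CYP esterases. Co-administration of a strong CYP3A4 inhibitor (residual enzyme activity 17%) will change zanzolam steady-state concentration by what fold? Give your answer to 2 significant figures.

2.0

CYP3A4: 0.59 × 0.17 = 0.1003
CYP2C8: 0.18 (unchanged)
Other: 0.23 (unchanged)
New clearance relative to baseline: 0.1003 + 0.18 + 0.23 = 0.5103.
Since steady-state concentration ∝ 1/CL, the ratio is 1 / 0.5103 = 2.0.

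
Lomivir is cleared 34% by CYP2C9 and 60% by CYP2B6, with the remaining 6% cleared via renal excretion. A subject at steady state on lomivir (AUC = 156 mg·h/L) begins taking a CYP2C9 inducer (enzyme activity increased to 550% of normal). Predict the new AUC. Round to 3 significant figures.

61.7 mg·h/L

CYP2C9: 0.34 × 5.5 = 1.87
CYP2B6: 0.6 (unchanged)
Other: 0.06 (unchanged)
CL_new/CL_old = 1.87 + 0.6 + 0.06 = 2.53.
With dosing unchanged, AUC scales as 1/CL: 156 / 2.53 = 61.7 mg·h/L.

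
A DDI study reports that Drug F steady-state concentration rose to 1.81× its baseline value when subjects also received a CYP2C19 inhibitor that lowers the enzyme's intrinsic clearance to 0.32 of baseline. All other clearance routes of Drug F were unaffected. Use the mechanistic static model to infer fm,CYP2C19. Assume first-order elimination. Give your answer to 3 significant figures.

Let x = fm,CYP2C19. Because steady-state concentration ∝ 1/CL, relative clearance fell to 1/1.81 = 0.5525.
Setting x·0.32 + (1 − x) = 0.5525 and solving: x = (0.5525 − 1)/(0.32 − 1) = 0.658.

0.658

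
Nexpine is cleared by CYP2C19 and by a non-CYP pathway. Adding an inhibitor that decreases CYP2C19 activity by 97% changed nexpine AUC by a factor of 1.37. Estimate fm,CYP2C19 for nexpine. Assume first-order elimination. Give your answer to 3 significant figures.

Let fm be the CYP2C19 fraction. New clearance relative to baseline = fm × 0.03 + (1 − fm).
AUC ratio = 1 / (new CL fraction), so new CL fraction = 1 / 1.37 = 0.7299.
fm × 0.03 + 1 − fm = 0.7299  ⇒  fm × (0.03 − 1) = −0.2701  ⇒  fm = 0.278.

0.278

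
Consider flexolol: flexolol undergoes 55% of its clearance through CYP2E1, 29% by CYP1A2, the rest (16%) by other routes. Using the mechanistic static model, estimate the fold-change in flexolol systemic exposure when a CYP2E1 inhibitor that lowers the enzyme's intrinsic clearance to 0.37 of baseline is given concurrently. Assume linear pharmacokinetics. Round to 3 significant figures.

The CYP2E1 pathway (55% of clearance) is reduced to 0.37× activity: 0.55 × 0.37 = 0.2035.
CYP1A2 (29%) and the residual 16% are unaffected.
New clearance relative to baseline: 0.2035 + 0.29 + 0.16 = 0.6535.
Since systemic exposure ∝ 1/CL, the ratio is 1 / 0.6535 = 1.53.

1.53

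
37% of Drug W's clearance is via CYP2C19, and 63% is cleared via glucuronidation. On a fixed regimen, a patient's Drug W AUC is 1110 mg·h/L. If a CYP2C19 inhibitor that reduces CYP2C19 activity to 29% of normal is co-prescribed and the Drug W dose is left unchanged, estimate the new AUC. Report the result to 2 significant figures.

1.5 × 10³ mg·h/L

The CYP2C19 pathway (37% of clearance) drops to 0.29× activity: 0.37 × 0.29 = 0.1073.
The remaining 63% of clearance is unaffected.
CL_new/CL_old = 0.1073 + 0.63 = 0.7373.
With dosing unchanged, AUC scales as 1/CL: 1110 / 0.7373 = 1.5 × 10³ mg·h/L.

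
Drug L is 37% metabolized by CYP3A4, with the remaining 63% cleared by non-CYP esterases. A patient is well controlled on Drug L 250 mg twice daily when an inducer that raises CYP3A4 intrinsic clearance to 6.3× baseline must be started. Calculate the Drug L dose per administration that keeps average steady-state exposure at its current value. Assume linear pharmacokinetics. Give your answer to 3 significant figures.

740 mg

The CYP3A4 pathway (37% of clearance) increases to 6.3× activity: 0.37 × 6.3 = 2.331.
Non-CYP routes (63%) are unchanged.
New clearance relative to baseline: 2.331 + 0.63 = 2.961.
Exposure is unchanged when dose changes in proportion to clearance. New dose = 250 mg × 2.961 = 740 mg.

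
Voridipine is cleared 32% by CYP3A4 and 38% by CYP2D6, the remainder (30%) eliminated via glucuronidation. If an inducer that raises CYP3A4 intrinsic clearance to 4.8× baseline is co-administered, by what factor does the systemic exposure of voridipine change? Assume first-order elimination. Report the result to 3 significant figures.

CYP3A4: 0.32 × 4.8 = 1.536
CYP2D6: 0.38 (unchanged)
Other: 0.3 (unchanged)
CL_new/CL_old = 1.536 + 0.38 + 0.3 = 2.216.
Systemic exposure ratio = CL_old/CL_new = 1 / 2.216 = 0.451.

0.451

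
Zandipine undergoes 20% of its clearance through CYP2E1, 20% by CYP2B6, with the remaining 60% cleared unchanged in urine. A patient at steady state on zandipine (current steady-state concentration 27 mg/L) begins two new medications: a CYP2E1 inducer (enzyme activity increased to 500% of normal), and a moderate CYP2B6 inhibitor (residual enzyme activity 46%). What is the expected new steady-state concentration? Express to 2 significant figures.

CYP2E1: 0.2 × 5 = 1
CYP2B6: 0.2 × 0.46 = 0.092
Other: 0.6 (unchanged)
CL_new/CL_old = 1 + 0.092 + 0.6 = 1.692.
Dividing the baseline by the relative clearance: 27 / 1.692 = 16 mg/L.

16 mg/L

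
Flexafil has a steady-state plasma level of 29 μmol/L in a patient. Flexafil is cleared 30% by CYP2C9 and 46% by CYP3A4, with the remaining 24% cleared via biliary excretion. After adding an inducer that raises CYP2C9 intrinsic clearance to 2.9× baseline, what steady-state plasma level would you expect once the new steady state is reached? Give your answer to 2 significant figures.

The CYP2C9 pathway (30% of clearance) increases to 2.9× activity: 0.3 × 2.9 = 0.87.
CYP3A4 (46%) and the residual 24% are unaffected.
New clearance relative to baseline: 0.87 + 0.46 + 0.24 = 1.57.
New steady-state plasma level = baseline ÷ relative clearance = 29 / 1.57 = 18 μmol/L.

18 μmol/L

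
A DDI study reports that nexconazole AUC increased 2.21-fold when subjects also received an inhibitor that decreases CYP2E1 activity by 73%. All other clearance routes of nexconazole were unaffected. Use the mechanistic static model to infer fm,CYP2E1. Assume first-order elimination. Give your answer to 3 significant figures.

0.750

Let x = fm,CYP2E1. Because AUC ∝ 1/CL, relative clearance fell to 1/2.21 = 0.4525.
Setting x·0.27 + (1 − x) = 0.4525 and solving: x = (0.4525 − 1)/(0.27 − 1) = 0.750.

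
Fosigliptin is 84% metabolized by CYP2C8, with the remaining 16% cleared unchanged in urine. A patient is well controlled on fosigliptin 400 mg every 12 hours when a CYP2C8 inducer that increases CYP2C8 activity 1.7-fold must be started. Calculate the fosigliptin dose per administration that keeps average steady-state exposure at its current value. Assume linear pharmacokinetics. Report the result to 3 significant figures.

The CYP2C8 pathway (84% of clearance) rises to 1.7× activity: 0.84 × 1.7 = 1.428.
The remaining 16% of clearance is unaffected.
CL_new/CL_old = 1.428 + 0.16 = 1.588.
Css,avg = (dose rate)/CL, so holding Css fixed requires dose ∝ CL: 400 × 1.588 = 635 mg.

635 mg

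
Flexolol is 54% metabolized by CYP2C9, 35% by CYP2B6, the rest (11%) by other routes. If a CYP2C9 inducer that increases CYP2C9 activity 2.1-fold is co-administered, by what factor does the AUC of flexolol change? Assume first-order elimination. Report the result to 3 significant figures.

0.627

The CYP2C9 pathway (54% of clearance) rises to 2.1× activity: 0.54 × 2.1 = 1.134.
CYP2B6 (35%) and the residual 11% are unaffected.
New clearance relative to baseline: 1.134 + 0.35 + 0.11 = 1.594.
AUC is inversely proportional to clearance, so the fold-change is 1 / 1.594 = 0.627.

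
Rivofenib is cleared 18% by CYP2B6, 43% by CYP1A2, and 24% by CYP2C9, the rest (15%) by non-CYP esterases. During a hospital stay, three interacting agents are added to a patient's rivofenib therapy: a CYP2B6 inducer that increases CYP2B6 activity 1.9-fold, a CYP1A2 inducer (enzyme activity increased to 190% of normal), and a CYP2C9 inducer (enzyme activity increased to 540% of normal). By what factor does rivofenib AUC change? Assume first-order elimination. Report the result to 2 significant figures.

0.38

The CYP2B6 pathway (18% of clearance) increases to 1.9× activity: 0.18 × 1.9 = 0.342.
The CYP1A2 pathway (43% of clearance) is boosted to 1.9× activity: 0.43 × 1.9 = 0.817.
The CYP2C9 pathway (24% of clearance) is boosted to 5.4× activity: 0.24 × 5.4 = 1.296.
Non-CYP routes (15%) are unchanged.
Relative clearance = 0.342 + 0.817 + 1.296 + 0.15 = 2.605.
Because AUC varies inversely with clearance, the combined effect is 1 / 2.605 = 0.38.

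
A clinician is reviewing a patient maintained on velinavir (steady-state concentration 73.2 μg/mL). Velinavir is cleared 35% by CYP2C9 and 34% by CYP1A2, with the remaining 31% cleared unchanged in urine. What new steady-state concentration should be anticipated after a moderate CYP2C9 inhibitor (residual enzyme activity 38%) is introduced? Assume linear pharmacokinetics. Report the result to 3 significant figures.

The CYP2C9 pathway (35% of clearance) falls to 0.38× activity: 0.35 × 0.38 = 0.133.
CYP1A2 (34%) and the residual 31% are unaffected.
CL_new/CL_old = 0.133 + 0.34 + 0.31 = 0.783.
New steady-state concentration = baseline ÷ relative clearance = 73.2 / 0.783 = 93.5 μg/mL.

93.5 μg/mL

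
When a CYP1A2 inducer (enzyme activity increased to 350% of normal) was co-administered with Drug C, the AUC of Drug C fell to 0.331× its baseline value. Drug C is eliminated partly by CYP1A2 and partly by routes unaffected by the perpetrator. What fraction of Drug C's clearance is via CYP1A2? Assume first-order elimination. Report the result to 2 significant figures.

Call the CYP1A2 fraction fm. After the interaction, CL_new/CL_old = fm × 3.5 + (1 − fm).
AUC ratio = 1 / (new CL fraction), so new CL fraction = 1 / 0.331 = 3.021.
fm × 3.5 + 1 − fm = 3.021  ⇒  fm × (3.5 − 1) = 2.021  ⇒  fm = 0.81.

0.81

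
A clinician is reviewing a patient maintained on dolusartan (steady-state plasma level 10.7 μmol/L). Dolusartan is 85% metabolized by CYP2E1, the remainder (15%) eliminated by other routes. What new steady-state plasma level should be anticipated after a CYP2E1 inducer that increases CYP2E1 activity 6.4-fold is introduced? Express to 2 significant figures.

1.9 μmol/L

The CYP2E1 pathway (85% of clearance) increases to 6.4× activity: 0.85 × 6.4 = 5.44.
The remaining 15% of clearance is unaffected.
CL_new/CL_old = 5.44 + 0.15 = 5.59.
With dosing unchanged, steady-state plasma level scales as 1/CL: 10.7 / 5.59 = 1.9 μmol/L.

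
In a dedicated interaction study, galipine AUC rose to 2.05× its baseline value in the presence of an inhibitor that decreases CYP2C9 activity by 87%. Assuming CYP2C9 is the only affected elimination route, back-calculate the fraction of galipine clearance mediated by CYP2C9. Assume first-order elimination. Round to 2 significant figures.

0.59

Write x for the fraction cleared via CYP2C9. The observed AUC change means clearance fell to 1/2.05 = 0.4878 of baseline.
Setting x·0.13 + (1 − x) = 0.4878 and solving: x = (0.4878 − 1)/(0.13 − 1) = 0.59.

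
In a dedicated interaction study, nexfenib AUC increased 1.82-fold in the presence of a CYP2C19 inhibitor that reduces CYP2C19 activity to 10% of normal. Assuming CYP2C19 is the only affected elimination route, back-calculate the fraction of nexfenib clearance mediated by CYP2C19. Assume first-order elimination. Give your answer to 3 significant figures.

0.501

CL'/CL = 1 / 1.82 = 0.5495
0.1·fm + (1 − fm) = 0.5495
fm = (0.5495 − 1) / (0.1 − 1) = 0.501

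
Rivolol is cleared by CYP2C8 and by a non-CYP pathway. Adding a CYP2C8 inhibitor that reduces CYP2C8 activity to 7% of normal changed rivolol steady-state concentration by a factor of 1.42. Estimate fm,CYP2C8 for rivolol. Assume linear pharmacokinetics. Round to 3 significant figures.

0.318

Let x = fm,CYP2C8. Because steady-state concentration ∝ 1/CL, relative clearance fell to 1/1.42 = 0.7042.
Only the CYP2C8 route changed, so 0.7042 = x·0.07 + (1 − x), giving x = 0.318.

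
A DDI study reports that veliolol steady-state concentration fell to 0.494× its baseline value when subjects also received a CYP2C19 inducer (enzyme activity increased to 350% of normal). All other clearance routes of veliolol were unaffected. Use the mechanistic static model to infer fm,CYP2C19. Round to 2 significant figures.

0.41

Let fm be the CYP2C19 fraction. New clearance relative to baseline = fm × 3.5 + (1 − fm).
Steady-state concentration ratio = 1 / (new CL fraction), so new CL fraction = 1 / 0.494 = 2.024.
fm × 3.5 + 1 − fm = 2.024  ⇒  fm × (3.5 − 1) = 1.024  ⇒  fm = 0.41.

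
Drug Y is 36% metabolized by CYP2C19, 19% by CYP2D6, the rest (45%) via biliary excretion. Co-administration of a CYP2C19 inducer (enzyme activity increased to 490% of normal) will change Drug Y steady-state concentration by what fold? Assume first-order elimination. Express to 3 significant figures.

0.416

The CYP2C19 pathway (36% of clearance) increases to 4.9× activity: 0.36 × 4.9 = 1.764.
CYP2D6 (19%) and the residual 45% are unaffected.
Relative clearance = 1.764 + 0.19 + 0.45 = 2.404.
Steady-state concentration ratio = CL_old/CL_new = 1 / 2.404 = 0.416.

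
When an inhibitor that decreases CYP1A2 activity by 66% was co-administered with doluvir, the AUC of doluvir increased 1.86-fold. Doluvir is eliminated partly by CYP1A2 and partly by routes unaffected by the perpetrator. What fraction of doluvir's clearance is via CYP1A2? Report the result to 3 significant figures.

CL'/CL = 1 / 1.86 = 0.5376
0.34·fm + (1 − fm) = 0.5376
fm = (0.5376 − 1) / (0.34 − 1) = 0.701

0.701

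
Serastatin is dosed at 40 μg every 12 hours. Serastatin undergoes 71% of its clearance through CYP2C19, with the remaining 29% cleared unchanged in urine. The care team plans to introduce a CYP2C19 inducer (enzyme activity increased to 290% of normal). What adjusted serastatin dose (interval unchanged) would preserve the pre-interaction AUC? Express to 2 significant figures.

CYP2C19: 0.71 × 2.9 = 2.059
Other: 0.29 (unchanged)
Relative clearance = 2.059 + 0.29 = 2.349.
Exposure is unchanged when dose changes in proportion to clearance. New dose = 40 μg × 2.349 = 94 μg.

94 μg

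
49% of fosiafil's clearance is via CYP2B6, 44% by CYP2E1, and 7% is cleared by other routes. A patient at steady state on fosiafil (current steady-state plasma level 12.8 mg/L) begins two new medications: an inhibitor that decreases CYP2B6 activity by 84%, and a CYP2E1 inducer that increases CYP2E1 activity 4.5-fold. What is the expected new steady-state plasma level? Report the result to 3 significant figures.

6.01 mg/L

The CYP2B6 pathway (49% of clearance) drops to 0.16× activity: 0.49 × 0.16 = 0.0784.
The CYP2E1 pathway (44% of clearance) rises to 4.5× activity: 0.44 × 4.5 = 1.98.
Non-CYP routes (7%) are unchanged.
CL_new/CL_old = 0.0784 + 1.98 + 0.07 = 2.1284.
Dividing the baseline by the relative clearance: 12.8 / 2.1284 = 6.01 mg/L.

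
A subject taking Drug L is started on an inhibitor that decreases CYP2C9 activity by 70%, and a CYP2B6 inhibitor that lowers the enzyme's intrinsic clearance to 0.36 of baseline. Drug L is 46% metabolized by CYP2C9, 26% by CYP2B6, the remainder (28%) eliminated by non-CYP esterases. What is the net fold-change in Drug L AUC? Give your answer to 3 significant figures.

1.95

CYP2C9: 0.46 × 0.3 = 0.138
CYP2B6: 0.26 × 0.36 = 0.0936
Other: 0.28 (unchanged)
CL_new/CL_old = 0.138 + 0.0936 + 0.28 = 0.5116.
Net AUC ratio = 1 / 0.5116 = 1.95.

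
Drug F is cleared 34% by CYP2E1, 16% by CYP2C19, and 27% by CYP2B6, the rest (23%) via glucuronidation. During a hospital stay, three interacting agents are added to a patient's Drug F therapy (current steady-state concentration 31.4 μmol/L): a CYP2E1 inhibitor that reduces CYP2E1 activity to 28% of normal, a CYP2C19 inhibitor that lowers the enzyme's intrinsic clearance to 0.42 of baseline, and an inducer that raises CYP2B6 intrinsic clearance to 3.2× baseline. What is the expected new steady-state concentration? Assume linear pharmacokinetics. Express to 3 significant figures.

25.0 μmol/L

The CYP2E1 pathway (34% of clearance) is reduced to 0.28× activity: 0.34 × 0.28 = 0.0952.
The CYP2C19 pathway (16% of clearance) falls to 0.42× activity: 0.16 × 0.42 = 0.0672.
The CYP2B6 pathway (27% of clearance) is boosted to 3.2× activity: 0.27 × 3.2 = 0.864.
Non-CYP routes (23%) are unchanged.
CL_new/CL_old = 0.0952 + 0.0672 + 0.864 + 0.23 = 1.2564.
Steady-state concentration ∝ 1/CL: new value = 31.4 / 1.2564 = 25.0 μmol/L.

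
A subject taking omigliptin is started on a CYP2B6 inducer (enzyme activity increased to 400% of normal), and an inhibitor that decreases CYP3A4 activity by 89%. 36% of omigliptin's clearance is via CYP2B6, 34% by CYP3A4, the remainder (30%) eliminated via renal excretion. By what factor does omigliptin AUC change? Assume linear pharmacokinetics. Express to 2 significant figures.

0.56

The CYP2B6 pathway (36% of clearance) is boosted to 4× activity: 0.36 × 4 = 1.44.
The CYP3A4 pathway (34% of clearance) falls to 0.11× activity: 0.34 × 0.11 = 0.0374.
Non-CYP routes (30%) are unchanged.
New clearance relative to baseline: 1.44 + 0.0374 + 0.3 = 1.7774.
Net AUC ratio = 1 / 1.7774 = 0.56.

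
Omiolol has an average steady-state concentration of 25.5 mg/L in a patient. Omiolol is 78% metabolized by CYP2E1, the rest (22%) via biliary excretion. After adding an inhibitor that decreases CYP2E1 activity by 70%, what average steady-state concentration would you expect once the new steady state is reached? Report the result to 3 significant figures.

CYP2E1: 0.78 × 0.3 = 0.234
Other: 0.22 (unchanged)
CL_new/CL_old = 0.234 + 0.22 = 0.454.
New average steady-state concentration = baseline ÷ relative clearance = 25.5 / 0.454 = 56.2 mg/L.

56.2 mg/L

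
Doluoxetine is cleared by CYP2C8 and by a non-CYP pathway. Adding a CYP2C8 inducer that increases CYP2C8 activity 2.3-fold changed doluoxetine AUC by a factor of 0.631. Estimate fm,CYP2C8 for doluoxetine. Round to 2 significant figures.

0.45

CL'/CL = 1 / 0.631 = 1.585
2.3·fm + (1 − fm) = 1.585
fm = (1.585 − 1) / (2.3 − 1) = 0.45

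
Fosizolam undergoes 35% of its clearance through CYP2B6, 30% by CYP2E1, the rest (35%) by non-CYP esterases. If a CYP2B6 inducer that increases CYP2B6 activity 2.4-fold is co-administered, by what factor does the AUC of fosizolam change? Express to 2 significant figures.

The CYP2B6 pathway (35% of clearance) is boosted to 2.4× activity: 0.35 × 2.4 = 0.84.
CYP2E1 (30%) and the residual 35% are unaffected.
New clearance relative to baseline: 0.84 + 0.3 + 0.35 = 1.49.
Since AUC ∝ 1/CL, the ratio is 1 / 1.49 = 0.67.

0.67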